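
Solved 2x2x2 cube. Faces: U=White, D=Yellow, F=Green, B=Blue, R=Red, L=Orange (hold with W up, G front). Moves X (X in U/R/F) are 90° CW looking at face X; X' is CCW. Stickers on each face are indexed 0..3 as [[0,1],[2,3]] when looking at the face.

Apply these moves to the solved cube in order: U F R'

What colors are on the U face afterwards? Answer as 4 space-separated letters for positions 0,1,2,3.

After move 1 (U): U=WWWW F=RRGG R=BBRR B=OOBB L=GGOO
After move 2 (F): F=GRGR U=WWOG R=WBWR D=RBYY L=GYOY
After move 3 (R'): R=BRWW U=WBOO F=GWGG D=RRYR B=YOBB
Query: U face = WBOO

Answer: W B O O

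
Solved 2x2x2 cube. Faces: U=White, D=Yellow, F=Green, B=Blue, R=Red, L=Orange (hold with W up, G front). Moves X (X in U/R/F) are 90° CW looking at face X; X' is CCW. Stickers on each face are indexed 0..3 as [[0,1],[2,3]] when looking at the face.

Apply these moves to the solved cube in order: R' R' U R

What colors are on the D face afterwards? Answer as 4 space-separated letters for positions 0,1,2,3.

Answer: Y G Y O

Derivation:
After move 1 (R'): R=RRRR U=WBWB F=GWGW D=YGYG B=YBYB
After move 2 (R'): R=RRRR U=WYWY F=GBGB D=YWYW B=GBGB
After move 3 (U): U=WWYY F=RRGB R=GBRR B=OOGB L=GBOO
After move 4 (R): R=RGRB U=WRYB F=RWGW D=YGYO B=YOWB
Query: D face = YGYO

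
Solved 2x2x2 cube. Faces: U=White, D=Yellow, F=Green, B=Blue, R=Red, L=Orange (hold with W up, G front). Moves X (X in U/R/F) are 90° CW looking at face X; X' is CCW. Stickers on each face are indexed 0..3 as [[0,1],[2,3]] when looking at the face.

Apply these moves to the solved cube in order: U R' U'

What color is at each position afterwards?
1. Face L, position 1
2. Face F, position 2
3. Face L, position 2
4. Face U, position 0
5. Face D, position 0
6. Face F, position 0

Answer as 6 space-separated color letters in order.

After move 1 (U): U=WWWW F=RRGG R=BBRR B=OOBB L=GGOO
After move 2 (R'): R=BRBR U=WBWO F=RWGW D=YRYG B=YOYB
After move 3 (U'): U=BOWW F=GGGW R=RWBR B=BRYB L=YOOO
Query 1: L[1] = O
Query 2: F[2] = G
Query 3: L[2] = O
Query 4: U[0] = B
Query 5: D[0] = Y
Query 6: F[0] = G

Answer: O G O B Y G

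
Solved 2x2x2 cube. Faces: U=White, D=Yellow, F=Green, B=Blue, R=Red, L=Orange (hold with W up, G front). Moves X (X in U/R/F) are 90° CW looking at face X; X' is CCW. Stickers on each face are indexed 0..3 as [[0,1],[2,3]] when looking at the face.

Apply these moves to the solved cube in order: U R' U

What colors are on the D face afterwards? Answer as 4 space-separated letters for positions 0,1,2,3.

Answer: Y R Y G

Derivation:
After move 1 (U): U=WWWW F=RRGG R=BBRR B=OOBB L=GGOO
After move 2 (R'): R=BRBR U=WBWO F=RWGW D=YRYG B=YOYB
After move 3 (U): U=WWOB F=BRGW R=YOBR B=GGYB L=RWOO
Query: D face = YRYG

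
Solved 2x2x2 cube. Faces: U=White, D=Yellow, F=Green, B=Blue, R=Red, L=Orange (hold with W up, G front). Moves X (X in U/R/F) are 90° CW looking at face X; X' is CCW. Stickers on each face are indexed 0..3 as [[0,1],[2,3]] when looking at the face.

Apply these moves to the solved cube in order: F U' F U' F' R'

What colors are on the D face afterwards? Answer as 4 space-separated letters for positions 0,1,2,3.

After move 1 (F): F=GGGG U=WWOO R=WRWR D=RRYY L=OYOY
After move 2 (U'): U=WOWO F=OYGG R=GGWR B=WRBB L=BBOY
After move 3 (F): F=GOGY U=WOYB R=WGOR D=WGYY L=BROR
After move 4 (U'): U=OBWY F=BRGY R=GOOR B=WGBB L=WROR
After move 5 (F'): F=RYBG U=OBGO R=GOWR D=RRYY L=WYOW
After move 6 (R'): R=ORGW U=OBGW F=RBBO D=RYYG B=YGRB
Query: D face = RYYG

Answer: R Y Y G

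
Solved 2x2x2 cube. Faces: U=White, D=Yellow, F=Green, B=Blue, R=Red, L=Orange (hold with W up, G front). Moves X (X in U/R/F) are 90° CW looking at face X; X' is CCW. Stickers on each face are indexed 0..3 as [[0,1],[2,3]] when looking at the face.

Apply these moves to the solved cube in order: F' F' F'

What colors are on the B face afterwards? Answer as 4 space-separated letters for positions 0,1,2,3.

Answer: B B B B

Derivation:
After move 1 (F'): F=GGGG U=WWRR R=YRYR D=OOYY L=OWOW
After move 2 (F'): F=GGGG U=WWYY R=OROR D=WWYY L=OROR
After move 3 (F'): F=GGGG U=WWOO R=WRWR D=RRYY L=OYOY
Query: B face = BBBB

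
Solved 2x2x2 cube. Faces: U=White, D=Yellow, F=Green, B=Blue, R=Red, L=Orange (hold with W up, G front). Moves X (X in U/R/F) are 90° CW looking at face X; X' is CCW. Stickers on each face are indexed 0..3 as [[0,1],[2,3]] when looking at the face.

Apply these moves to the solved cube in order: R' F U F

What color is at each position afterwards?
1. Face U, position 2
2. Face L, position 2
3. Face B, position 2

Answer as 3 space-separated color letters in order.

After move 1 (R'): R=RRRR U=WBWB F=GWGW D=YGYG B=YBYB
After move 2 (F): F=GGWW U=WBOO R=WRBR D=RRYG L=OYOG
After move 3 (U): U=OWOB F=WRWW R=YBBR B=OYYB L=GGOG
After move 4 (F): F=WWWR U=OWGG R=OBBR D=BYYG L=GROR
Query 1: U[2] = G
Query 2: L[2] = O
Query 3: B[2] = Y

Answer: G O Y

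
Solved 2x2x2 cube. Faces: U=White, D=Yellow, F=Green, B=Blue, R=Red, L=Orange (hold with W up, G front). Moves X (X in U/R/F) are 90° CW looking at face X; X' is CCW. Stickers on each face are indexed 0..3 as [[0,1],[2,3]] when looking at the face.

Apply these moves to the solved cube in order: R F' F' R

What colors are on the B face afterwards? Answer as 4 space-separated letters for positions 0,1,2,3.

After move 1 (R): R=RRRR U=WGWG F=GYGY D=YBYB B=WBWB
After move 2 (F'): F=YYGG U=WGRR R=BRYR D=OOYB L=OGOW
After move 3 (F'): F=YGYG U=WGBY R=OROR D=GWYB L=OROR
After move 4 (R): R=OORR U=WGBG F=YWYB D=GWYW B=YBGB
Query: B face = YBGB

Answer: Y B G B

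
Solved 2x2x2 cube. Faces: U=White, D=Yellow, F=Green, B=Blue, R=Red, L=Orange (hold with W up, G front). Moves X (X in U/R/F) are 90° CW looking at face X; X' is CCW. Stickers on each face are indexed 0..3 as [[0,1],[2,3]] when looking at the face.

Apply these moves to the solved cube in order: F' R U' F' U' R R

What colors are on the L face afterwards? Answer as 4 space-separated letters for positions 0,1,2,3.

After move 1 (F'): F=GGGG U=WWRR R=YRYR D=OOYY L=OWOW
After move 2 (R): R=YYRR U=WGRG F=GOGY D=OBYB B=RBWB
After move 3 (U'): U=GGWR F=OWGY R=GORR B=YYWB L=RBOW
After move 4 (F'): F=WYOG U=GGGR R=BOOR D=BWYB L=RROW
After move 5 (U'): U=GRGG F=RROG R=WYOR B=BOWB L=YYOW
After move 6 (R): R=OWRY U=GRGG F=RWOB D=BWYB B=GORB
After move 7 (R): R=ROYW U=GWGB F=RWOB D=BRYG B=GORB
Query: L face = YYOW

Answer: Y Y O W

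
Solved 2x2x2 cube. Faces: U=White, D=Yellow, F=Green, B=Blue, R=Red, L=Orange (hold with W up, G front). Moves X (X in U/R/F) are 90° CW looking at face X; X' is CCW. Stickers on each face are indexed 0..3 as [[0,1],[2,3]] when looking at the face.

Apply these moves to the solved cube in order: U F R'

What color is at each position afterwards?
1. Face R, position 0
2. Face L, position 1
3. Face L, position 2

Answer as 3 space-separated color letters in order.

After move 1 (U): U=WWWW F=RRGG R=BBRR B=OOBB L=GGOO
After move 2 (F): F=GRGR U=WWOG R=WBWR D=RBYY L=GYOY
After move 3 (R'): R=BRWW U=WBOO F=GWGG D=RRYR B=YOBB
Query 1: R[0] = B
Query 2: L[1] = Y
Query 3: L[2] = O

Answer: B Y O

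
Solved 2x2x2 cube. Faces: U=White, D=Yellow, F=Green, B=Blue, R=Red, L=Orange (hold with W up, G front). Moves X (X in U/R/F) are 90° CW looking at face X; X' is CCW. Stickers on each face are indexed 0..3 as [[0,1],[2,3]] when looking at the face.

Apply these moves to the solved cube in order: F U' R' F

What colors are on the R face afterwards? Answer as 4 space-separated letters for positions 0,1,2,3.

After move 1 (F): F=GGGG U=WWOO R=WRWR D=RRYY L=OYOY
After move 2 (U'): U=WOWO F=OYGG R=GGWR B=WRBB L=BBOY
After move 3 (R'): R=GRGW U=WBWW F=OOGO D=RYYG B=YRRB
After move 4 (F): F=GOOO U=WBYB R=WRWW D=GGYG L=BROY
Query: R face = WRWW

Answer: W R W W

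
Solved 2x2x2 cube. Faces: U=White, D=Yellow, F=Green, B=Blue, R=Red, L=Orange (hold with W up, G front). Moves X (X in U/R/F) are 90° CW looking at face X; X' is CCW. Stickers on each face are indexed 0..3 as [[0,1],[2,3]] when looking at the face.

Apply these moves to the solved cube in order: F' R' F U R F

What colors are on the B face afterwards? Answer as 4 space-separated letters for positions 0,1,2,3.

After move 1 (F'): F=GGGG U=WWRR R=YRYR D=OOYY L=OWOW
After move 2 (R'): R=RRYY U=WBRB F=GWGR D=OGYG B=YBOB
After move 3 (F): F=GGRW U=WBWW R=RRBY D=YRYG L=OOOG
After move 4 (U): U=WWWB F=RRRW R=YBBY B=OOOB L=GGOG
After move 5 (R): R=BYYB U=WRWW F=RRRG D=YOYO B=BOWB
After move 6 (F): F=RRGR U=WRGG R=WYWB D=YBYO L=GYOO
Query: B face = BOWB

Answer: B O W B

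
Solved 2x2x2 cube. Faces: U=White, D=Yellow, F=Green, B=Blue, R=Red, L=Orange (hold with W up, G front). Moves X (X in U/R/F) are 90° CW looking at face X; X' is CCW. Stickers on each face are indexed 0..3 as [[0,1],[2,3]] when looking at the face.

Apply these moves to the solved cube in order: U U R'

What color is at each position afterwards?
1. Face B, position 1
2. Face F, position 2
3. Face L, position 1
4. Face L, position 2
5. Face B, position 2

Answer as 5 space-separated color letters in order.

After move 1 (U): U=WWWW F=RRGG R=BBRR B=OOBB L=GGOO
After move 2 (U): U=WWWW F=BBGG R=OORR B=GGBB L=RROO
After move 3 (R'): R=OROR U=WBWG F=BWGW D=YBYG B=YGYB
Query 1: B[1] = G
Query 2: F[2] = G
Query 3: L[1] = R
Query 4: L[2] = O
Query 5: B[2] = Y

Answer: G G R O Y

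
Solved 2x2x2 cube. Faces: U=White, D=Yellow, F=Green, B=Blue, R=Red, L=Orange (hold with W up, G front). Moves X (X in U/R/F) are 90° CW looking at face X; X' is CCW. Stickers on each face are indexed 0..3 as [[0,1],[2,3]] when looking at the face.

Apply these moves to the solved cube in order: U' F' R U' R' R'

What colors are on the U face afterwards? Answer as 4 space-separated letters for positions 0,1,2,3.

Answer: G B W R

Derivation:
After move 1 (U'): U=WWWW F=OOGG R=GGRR B=RRBB L=BBOO
After move 2 (F'): F=OGOG U=WWGR R=YGYR D=BOYY L=BWOW
After move 3 (R): R=YYRG U=WGGG F=OOOY D=BBYR B=RRWB
After move 4 (U'): U=GGWG F=BWOY R=OORG B=YYWB L=RROW
After move 5 (R'): R=OGOR U=GWWY F=BGOG D=BWYY B=RYBB
After move 6 (R'): R=GROO U=GBWR F=BWOY D=BGYG B=YYWB
Query: U face = GBWR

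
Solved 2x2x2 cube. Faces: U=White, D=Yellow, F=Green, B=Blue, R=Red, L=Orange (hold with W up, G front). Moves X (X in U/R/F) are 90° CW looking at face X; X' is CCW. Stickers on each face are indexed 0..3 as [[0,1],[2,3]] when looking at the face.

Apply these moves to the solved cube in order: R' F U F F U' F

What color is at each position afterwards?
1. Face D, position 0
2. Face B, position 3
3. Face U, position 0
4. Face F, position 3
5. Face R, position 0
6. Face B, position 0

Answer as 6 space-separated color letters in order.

After move 1 (R'): R=RRRR U=WBWB F=GWGW D=YGYG B=YBYB
After move 2 (F): F=GGWW U=WBOO R=WRBR D=RRYG L=OYOG
After move 3 (U): U=OWOB F=WRWW R=YBBR B=OYYB L=GGOG
After move 4 (F): F=WWWR U=OWGG R=OBBR D=BYYG L=GROR
After move 5 (F): F=WWRW U=OWRR R=GBGR D=BOYG L=GBOY
After move 6 (U'): U=WROR F=GBRW R=WWGR B=GBYB L=OYOY
After move 7 (F): F=RGWB U=WRYY R=OWRR D=GWYG L=OBOO
Query 1: D[0] = G
Query 2: B[3] = B
Query 3: U[0] = W
Query 4: F[3] = B
Query 5: R[0] = O
Query 6: B[0] = G

Answer: G B W B O G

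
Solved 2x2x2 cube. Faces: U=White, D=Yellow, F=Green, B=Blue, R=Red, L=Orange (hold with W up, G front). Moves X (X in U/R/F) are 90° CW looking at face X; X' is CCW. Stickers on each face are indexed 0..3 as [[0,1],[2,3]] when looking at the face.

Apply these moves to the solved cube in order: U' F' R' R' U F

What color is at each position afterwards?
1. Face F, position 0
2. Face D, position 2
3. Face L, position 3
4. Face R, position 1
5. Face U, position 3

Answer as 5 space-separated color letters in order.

Answer: O Y W R B

Derivation:
After move 1 (U'): U=WWWW F=OOGG R=GGRR B=RRBB L=BBOO
After move 2 (F'): F=OGOG U=WWGR R=YGYR D=BOYY L=BWOW
After move 3 (R'): R=GRYY U=WBGR F=OWOR D=BGYG B=YROB
After move 4 (R'): R=RYGY U=WOGY F=OBOR D=BWYR B=GRGB
After move 5 (U): U=GWYO F=RYOR R=GRGY B=BWGB L=OBOW
After move 6 (F): F=ORRY U=GWWB R=YROY D=GGYR L=OBOW
Query 1: F[0] = O
Query 2: D[2] = Y
Query 3: L[3] = W
Query 4: R[1] = R
Query 5: U[3] = B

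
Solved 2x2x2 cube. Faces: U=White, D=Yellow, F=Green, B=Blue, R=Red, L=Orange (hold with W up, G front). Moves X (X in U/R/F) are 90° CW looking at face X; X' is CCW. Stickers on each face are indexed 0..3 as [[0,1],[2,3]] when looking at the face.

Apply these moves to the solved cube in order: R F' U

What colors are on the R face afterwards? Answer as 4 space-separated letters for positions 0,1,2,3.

Answer: W B Y R

Derivation:
After move 1 (R): R=RRRR U=WGWG F=GYGY D=YBYB B=WBWB
After move 2 (F'): F=YYGG U=WGRR R=BRYR D=OOYB L=OGOW
After move 3 (U): U=RWRG F=BRGG R=WBYR B=OGWB L=YYOW
Query: R face = WBYR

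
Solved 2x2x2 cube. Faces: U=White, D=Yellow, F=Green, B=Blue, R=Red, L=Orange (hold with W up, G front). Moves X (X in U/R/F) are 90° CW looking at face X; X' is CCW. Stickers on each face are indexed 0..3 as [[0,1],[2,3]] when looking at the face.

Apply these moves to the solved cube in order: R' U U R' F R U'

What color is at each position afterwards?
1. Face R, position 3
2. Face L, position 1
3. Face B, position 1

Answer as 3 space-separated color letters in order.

After move 1 (R'): R=RRRR U=WBWB F=GWGW D=YGYG B=YBYB
After move 2 (U): U=WWBB F=RRGW R=YBRR B=OOYB L=GWOO
After move 3 (U): U=BWBW F=YBGW R=OORR B=GWYB L=RROO
After move 4 (R'): R=OROR U=BYBG F=YWGW D=YBYW B=GWGB
After move 5 (F): F=GYWW U=BYOR R=BRGR D=OOYW L=RYOB
After move 6 (R): R=GBRR U=BYOW F=GOWW D=OGYG B=RWYB
After move 7 (U'): U=YWBO F=RYWW R=GORR B=GBYB L=RWOB
Query 1: R[3] = R
Query 2: L[1] = W
Query 3: B[1] = B

Answer: R W B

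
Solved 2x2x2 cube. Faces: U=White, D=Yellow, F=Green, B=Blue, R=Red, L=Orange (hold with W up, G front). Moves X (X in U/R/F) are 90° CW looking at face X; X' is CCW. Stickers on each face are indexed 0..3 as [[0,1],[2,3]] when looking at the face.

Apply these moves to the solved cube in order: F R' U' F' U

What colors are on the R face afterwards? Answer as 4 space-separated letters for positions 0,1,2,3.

After move 1 (F): F=GGGG U=WWOO R=WRWR D=RRYY L=OYOY
After move 2 (R'): R=RRWW U=WBOB F=GWGO D=RGYG B=YBRB
After move 3 (U'): U=BBWO F=OYGO R=GWWW B=RRRB L=YBOY
After move 4 (F'): F=YOOG U=BBGW R=GWRW D=BYYG L=YOOW
After move 5 (U): U=GBWB F=GWOG R=RRRW B=YORB L=YOOW
Query: R face = RRRW

Answer: R R R W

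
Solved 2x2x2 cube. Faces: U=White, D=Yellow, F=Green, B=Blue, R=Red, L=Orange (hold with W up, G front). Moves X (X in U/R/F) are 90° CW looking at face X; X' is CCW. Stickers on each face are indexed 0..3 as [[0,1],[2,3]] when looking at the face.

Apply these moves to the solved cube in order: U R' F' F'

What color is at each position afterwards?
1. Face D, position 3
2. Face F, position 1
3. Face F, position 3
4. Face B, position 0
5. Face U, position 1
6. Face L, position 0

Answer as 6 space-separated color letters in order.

Answer: G G R Y B G

Derivation:
After move 1 (U): U=WWWW F=RRGG R=BBRR B=OOBB L=GGOO
After move 2 (R'): R=BRBR U=WBWO F=RWGW D=YRYG B=YOYB
After move 3 (F'): F=WWRG U=WBBB R=RRYR D=GOYG L=GOOW
After move 4 (F'): F=WGWR U=WBRY R=ORGR D=OWYG L=GBOB
Query 1: D[3] = G
Query 2: F[1] = G
Query 3: F[3] = R
Query 4: B[0] = Y
Query 5: U[1] = B
Query 6: L[0] = G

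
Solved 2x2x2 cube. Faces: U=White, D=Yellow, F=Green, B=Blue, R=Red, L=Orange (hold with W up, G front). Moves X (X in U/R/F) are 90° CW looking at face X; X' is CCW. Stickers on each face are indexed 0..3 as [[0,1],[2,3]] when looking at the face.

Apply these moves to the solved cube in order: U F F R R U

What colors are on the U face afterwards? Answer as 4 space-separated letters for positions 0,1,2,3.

After move 1 (U): U=WWWW F=RRGG R=BBRR B=OOBB L=GGOO
After move 2 (F): F=GRGR U=WWOG R=WBWR D=RBYY L=GYOY
After move 3 (F): F=GGRR U=WWYY R=OBGR D=WWYY L=GROB
After move 4 (R): R=GORB U=WGYR F=GWRY D=WBYO B=YOWB
After move 5 (R): R=RGBO U=WWYY F=GBRO D=WWYY B=ROGB
After move 6 (U): U=YWYW F=RGRO R=ROBO B=GRGB L=GBOB
Query: U face = YWYW

Answer: Y W Y W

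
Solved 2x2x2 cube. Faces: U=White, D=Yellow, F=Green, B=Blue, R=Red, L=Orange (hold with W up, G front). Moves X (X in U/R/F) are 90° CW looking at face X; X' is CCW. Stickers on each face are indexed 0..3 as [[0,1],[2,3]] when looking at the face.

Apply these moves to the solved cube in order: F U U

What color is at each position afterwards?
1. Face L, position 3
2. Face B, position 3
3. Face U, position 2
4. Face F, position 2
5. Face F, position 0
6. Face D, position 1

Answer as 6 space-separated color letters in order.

After move 1 (F): F=GGGG U=WWOO R=WRWR D=RRYY L=OYOY
After move 2 (U): U=OWOW F=WRGG R=BBWR B=OYBB L=GGOY
After move 3 (U): U=OOWW F=BBGG R=OYWR B=GGBB L=WROY
Query 1: L[3] = Y
Query 2: B[3] = B
Query 3: U[2] = W
Query 4: F[2] = G
Query 5: F[0] = B
Query 6: D[1] = R

Answer: Y B W G B R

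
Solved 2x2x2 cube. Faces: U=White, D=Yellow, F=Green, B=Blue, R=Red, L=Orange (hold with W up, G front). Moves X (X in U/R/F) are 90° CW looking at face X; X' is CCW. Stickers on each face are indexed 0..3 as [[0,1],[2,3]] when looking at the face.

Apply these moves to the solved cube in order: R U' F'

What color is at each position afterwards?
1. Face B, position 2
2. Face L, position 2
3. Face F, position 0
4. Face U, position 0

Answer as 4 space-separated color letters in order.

After move 1 (R): R=RRRR U=WGWG F=GYGY D=YBYB B=WBWB
After move 2 (U'): U=GGWW F=OOGY R=GYRR B=RRWB L=WBOO
After move 3 (F'): F=OYOG U=GGGR R=BYYR D=BOYB L=WWOW
Query 1: B[2] = W
Query 2: L[2] = O
Query 3: F[0] = O
Query 4: U[0] = G

Answer: W O O G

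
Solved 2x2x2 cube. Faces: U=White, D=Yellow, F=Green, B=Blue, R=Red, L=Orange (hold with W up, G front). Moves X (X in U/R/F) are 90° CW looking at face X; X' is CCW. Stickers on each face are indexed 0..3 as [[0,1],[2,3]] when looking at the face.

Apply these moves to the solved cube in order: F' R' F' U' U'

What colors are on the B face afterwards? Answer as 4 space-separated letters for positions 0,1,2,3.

After move 1 (F'): F=GGGG U=WWRR R=YRYR D=OOYY L=OWOW
After move 2 (R'): R=RRYY U=WBRB F=GWGR D=OGYG B=YBOB
After move 3 (F'): F=WRGG U=WBRY R=GROY D=WWYG L=OBOR
After move 4 (U'): U=BYWR F=OBGG R=WROY B=GROB L=YBOR
After move 5 (U'): U=YRBW F=YBGG R=OBOY B=WROB L=GROR
Query: B face = WROB

Answer: W R O B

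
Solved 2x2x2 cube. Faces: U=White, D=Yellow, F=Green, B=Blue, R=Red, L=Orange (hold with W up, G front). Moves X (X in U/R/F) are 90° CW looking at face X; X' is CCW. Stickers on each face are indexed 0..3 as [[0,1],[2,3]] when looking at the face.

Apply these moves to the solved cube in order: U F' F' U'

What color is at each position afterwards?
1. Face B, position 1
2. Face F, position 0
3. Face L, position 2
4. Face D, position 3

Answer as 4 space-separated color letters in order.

Answer: B G O Y

Derivation:
After move 1 (U): U=WWWW F=RRGG R=BBRR B=OOBB L=GGOO
After move 2 (F'): F=RGRG U=WWBR R=YBYR D=GOYY L=GWOW
After move 3 (F'): F=GGRR U=WWYY R=OBGR D=WWYY L=GROB
After move 4 (U'): U=WYWY F=GRRR R=GGGR B=OBBB L=OOOB
Query 1: B[1] = B
Query 2: F[0] = G
Query 3: L[2] = O
Query 4: D[3] = Y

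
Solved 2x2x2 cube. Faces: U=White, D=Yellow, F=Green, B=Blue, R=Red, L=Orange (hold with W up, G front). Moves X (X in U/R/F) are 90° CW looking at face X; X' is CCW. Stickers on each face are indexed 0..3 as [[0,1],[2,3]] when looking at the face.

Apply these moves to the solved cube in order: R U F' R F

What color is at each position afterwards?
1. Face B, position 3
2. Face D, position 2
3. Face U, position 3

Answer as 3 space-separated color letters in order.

After move 1 (R): R=RRRR U=WGWG F=GYGY D=YBYB B=WBWB
After move 2 (U): U=WWGG F=RRGY R=WBRR B=OOWB L=GYOO
After move 3 (F'): F=RYRG U=WWWR R=BBYR D=YOYB L=GGOG
After move 4 (R): R=YBRB U=WYWG F=RORB D=YWYO B=ROWB
After move 5 (F): F=RRBO U=WYGG R=WBGB D=RYYO L=GYOW
Query 1: B[3] = B
Query 2: D[2] = Y
Query 3: U[3] = G

Answer: B Y G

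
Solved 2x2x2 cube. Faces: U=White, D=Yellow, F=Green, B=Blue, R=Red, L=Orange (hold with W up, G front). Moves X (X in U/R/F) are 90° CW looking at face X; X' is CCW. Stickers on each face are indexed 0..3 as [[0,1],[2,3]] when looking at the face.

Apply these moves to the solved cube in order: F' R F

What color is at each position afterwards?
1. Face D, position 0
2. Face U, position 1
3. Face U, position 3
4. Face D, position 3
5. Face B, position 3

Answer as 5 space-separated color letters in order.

Answer: R G W B B

Derivation:
After move 1 (F'): F=GGGG U=WWRR R=YRYR D=OOYY L=OWOW
After move 2 (R): R=YYRR U=WGRG F=GOGY D=OBYB B=RBWB
After move 3 (F): F=GGYO U=WGWW R=RYGR D=RYYB L=OOOB
Query 1: D[0] = R
Query 2: U[1] = G
Query 3: U[3] = W
Query 4: D[3] = B
Query 5: B[3] = B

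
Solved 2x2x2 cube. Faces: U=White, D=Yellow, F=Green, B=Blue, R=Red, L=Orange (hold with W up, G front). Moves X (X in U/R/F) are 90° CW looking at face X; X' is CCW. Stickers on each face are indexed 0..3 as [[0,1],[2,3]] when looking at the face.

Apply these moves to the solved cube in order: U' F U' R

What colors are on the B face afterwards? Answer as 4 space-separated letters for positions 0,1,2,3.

Answer: O G B B

Derivation:
After move 1 (U'): U=WWWW F=OOGG R=GGRR B=RRBB L=BBOO
After move 2 (F): F=GOGO U=WWOB R=WGWR D=RGYY L=BYOY
After move 3 (U'): U=WBWO F=BYGO R=GOWR B=WGBB L=RROY
After move 4 (R): R=WGRO U=WYWO F=BGGY D=RBYW B=OGBB
Query: B face = OGBB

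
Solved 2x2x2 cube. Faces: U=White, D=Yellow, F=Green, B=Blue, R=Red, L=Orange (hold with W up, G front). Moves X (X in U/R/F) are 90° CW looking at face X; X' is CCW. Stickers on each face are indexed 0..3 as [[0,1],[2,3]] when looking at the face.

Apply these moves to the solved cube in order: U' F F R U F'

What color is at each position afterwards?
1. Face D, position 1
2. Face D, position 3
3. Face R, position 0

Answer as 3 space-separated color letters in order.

After move 1 (U'): U=WWWW F=OOGG R=GGRR B=RRBB L=BBOO
After move 2 (F): F=GOGO U=WWOB R=WGWR D=RGYY L=BYOY
After move 3 (F): F=GGOO U=WWYY R=OGBR D=WWYY L=BROG
After move 4 (R): R=BORG U=WGYO F=GWOY D=WBYR B=YRWB
After move 5 (U): U=YWOG F=BOOY R=YRRG B=BRWB L=GWOG
After move 6 (F'): F=OYBO U=YWYR R=BRWG D=WGYR L=GGOO
Query 1: D[1] = G
Query 2: D[3] = R
Query 3: R[0] = B

Answer: G R B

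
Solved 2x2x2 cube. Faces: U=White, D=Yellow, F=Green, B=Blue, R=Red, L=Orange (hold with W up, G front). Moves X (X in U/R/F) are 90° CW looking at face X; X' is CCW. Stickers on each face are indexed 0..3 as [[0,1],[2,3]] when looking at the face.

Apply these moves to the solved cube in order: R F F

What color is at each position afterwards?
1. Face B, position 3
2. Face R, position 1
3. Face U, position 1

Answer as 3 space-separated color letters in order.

After move 1 (R): R=RRRR U=WGWG F=GYGY D=YBYB B=WBWB
After move 2 (F): F=GGYY U=WGOO R=WRGR D=RRYB L=OYOB
After move 3 (F): F=YGYG U=WGBY R=OROR D=GWYB L=OROR
Query 1: B[3] = B
Query 2: R[1] = R
Query 3: U[1] = G

Answer: B R G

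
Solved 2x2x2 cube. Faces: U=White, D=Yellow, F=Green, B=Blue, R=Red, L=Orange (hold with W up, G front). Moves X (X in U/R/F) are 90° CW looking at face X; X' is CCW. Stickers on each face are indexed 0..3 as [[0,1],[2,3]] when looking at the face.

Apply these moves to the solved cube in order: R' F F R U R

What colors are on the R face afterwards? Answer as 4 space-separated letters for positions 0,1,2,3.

Answer: R Y R B

Derivation:
After move 1 (R'): R=RRRR U=WBWB F=GWGW D=YGYG B=YBYB
After move 2 (F): F=GGWW U=WBOO R=WRBR D=RRYG L=OYOG
After move 3 (F): F=WGWG U=WBGY R=OROR D=BWYG L=OROR
After move 4 (R): R=OORR U=WGGG F=WWWG D=BYYY B=YBBB
After move 5 (U): U=GWGG F=OOWG R=YBRR B=ORBB L=WWOR
After move 6 (R): R=RYRB U=GOGG F=OYWY D=BBYO B=GRWB
Query: R face = RYRB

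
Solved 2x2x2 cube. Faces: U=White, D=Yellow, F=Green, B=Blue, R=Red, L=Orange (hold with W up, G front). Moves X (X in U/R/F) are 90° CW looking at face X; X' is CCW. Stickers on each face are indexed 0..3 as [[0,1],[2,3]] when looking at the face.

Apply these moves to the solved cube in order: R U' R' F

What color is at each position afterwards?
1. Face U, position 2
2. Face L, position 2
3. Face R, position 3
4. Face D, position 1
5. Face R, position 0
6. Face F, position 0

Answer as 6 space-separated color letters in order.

Answer: O O R Y W G

Derivation:
After move 1 (R): R=RRRR U=WGWG F=GYGY D=YBYB B=WBWB
After move 2 (U'): U=GGWW F=OOGY R=GYRR B=RRWB L=WBOO
After move 3 (R'): R=YRGR U=GWWR F=OGGW D=YOYY B=BRBB
After move 4 (F): F=GOWG U=GWOB R=WRRR D=GYYY L=WYOO
Query 1: U[2] = O
Query 2: L[2] = O
Query 3: R[3] = R
Query 4: D[1] = Y
Query 5: R[0] = W
Query 6: F[0] = G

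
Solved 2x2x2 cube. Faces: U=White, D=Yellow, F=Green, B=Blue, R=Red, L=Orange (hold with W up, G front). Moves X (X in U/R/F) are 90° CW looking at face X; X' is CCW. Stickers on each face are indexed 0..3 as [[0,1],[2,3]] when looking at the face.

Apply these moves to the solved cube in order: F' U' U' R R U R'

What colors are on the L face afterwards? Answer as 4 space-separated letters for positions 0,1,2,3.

Answer: B B O W

Derivation:
After move 1 (F'): F=GGGG U=WWRR R=YRYR D=OOYY L=OWOW
After move 2 (U'): U=WRWR F=OWGG R=GGYR B=YRBB L=BBOW
After move 3 (U'): U=RRWW F=BBGG R=OWYR B=GGBB L=YROW
After move 4 (R): R=YORW U=RBWG F=BOGY D=OBYG B=WGRB
After move 5 (R): R=RYWO U=ROWY F=BBGG D=ORYW B=GGBB
After move 6 (U): U=WRYO F=RYGG R=GGWO B=YRBB L=BBOW
After move 7 (R'): R=GOGW U=WBYY F=RRGO D=OYYG B=WRRB
Query: L face = BBOW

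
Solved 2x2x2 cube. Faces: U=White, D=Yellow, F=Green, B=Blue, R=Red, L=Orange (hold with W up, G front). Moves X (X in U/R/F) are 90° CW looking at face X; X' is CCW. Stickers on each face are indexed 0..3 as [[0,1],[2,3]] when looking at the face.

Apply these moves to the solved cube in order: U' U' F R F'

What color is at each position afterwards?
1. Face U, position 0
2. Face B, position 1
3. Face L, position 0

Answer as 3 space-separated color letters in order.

Answer: W G R

Derivation:
After move 1 (U'): U=WWWW F=OOGG R=GGRR B=RRBB L=BBOO
After move 2 (U'): U=WWWW F=BBGG R=OORR B=GGBB L=RROO
After move 3 (F): F=GBGB U=WWOR R=WOWR D=ROYY L=RYOY
After move 4 (R): R=WWRO U=WBOB F=GOGY D=RBYG B=RGWB
After move 5 (F'): F=OYGG U=WBWR R=BWRO D=YYYG L=RBOO
Query 1: U[0] = W
Query 2: B[1] = G
Query 3: L[0] = R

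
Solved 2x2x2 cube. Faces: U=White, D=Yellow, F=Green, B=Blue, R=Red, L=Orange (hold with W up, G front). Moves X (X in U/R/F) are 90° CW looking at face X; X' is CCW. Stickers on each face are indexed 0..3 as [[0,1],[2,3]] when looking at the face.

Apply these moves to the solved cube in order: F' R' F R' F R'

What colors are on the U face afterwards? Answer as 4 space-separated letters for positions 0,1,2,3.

After move 1 (F'): F=GGGG U=WWRR R=YRYR D=OOYY L=OWOW
After move 2 (R'): R=RRYY U=WBRB F=GWGR D=OGYG B=YBOB
After move 3 (F): F=GGRW U=WBWW R=RRBY D=YRYG L=OOOG
After move 4 (R'): R=RYRB U=WOWY F=GBRW D=YGYW B=GBRB
After move 5 (F): F=RGWB U=WOGO R=WYYB D=RRYW L=OYOG
After move 6 (R'): R=YBWY U=WRGG F=ROWO D=RGYB B=WBRB
Query: U face = WRGG

Answer: W R G G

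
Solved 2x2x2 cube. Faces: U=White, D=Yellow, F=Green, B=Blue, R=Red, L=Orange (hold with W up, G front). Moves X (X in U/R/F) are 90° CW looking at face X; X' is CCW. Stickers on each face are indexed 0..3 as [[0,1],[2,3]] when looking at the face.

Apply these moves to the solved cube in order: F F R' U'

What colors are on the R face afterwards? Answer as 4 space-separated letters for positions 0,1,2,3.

After move 1 (F): F=GGGG U=WWOO R=WRWR D=RRYY L=OYOY
After move 2 (F): F=GGGG U=WWYY R=OROR D=WWYY L=OROR
After move 3 (R'): R=RROO U=WBYB F=GWGY D=WGYG B=YBWB
After move 4 (U'): U=BBWY F=ORGY R=GWOO B=RRWB L=YBOR
Query: R face = GWOO

Answer: G W O O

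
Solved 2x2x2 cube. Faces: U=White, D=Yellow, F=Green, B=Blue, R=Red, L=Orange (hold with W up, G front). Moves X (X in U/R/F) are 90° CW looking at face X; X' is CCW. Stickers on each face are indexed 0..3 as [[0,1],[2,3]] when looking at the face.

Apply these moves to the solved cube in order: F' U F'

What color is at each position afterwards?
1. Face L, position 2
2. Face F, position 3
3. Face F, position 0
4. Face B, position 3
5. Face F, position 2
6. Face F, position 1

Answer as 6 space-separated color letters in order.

After move 1 (F'): F=GGGG U=WWRR R=YRYR D=OOYY L=OWOW
After move 2 (U): U=RWRW F=YRGG R=BBYR B=OWBB L=GGOW
After move 3 (F'): F=RGYG U=RWBY R=OBOR D=GWYY L=GWOR
Query 1: L[2] = O
Query 2: F[3] = G
Query 3: F[0] = R
Query 4: B[3] = B
Query 5: F[2] = Y
Query 6: F[1] = G

Answer: O G R B Y G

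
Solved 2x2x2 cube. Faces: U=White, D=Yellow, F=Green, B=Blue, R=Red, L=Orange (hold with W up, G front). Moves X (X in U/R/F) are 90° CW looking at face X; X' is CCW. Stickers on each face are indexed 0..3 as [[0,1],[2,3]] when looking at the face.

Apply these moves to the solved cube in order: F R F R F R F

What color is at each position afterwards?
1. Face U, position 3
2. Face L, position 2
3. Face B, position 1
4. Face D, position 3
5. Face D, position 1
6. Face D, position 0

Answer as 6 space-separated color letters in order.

After move 1 (F): F=GGGG U=WWOO R=WRWR D=RRYY L=OYOY
After move 2 (R): R=WWRR U=WGOG F=GRGY D=RBYB B=OBWB
After move 3 (F): F=GGYR U=WGYY R=OWGR D=RWYB L=OROB
After move 4 (R): R=GORW U=WGYR F=GWYB D=RWYO B=YBGB
After move 5 (F): F=YGBW U=WGBR R=YORW D=RGYO L=OROW
After move 6 (R): R=RYWO U=WGBW F=YGBO D=RGYY B=RBGB
After move 7 (F): F=BYOG U=WGWR R=BYWO D=WRYY L=OROG
Query 1: U[3] = R
Query 2: L[2] = O
Query 3: B[1] = B
Query 4: D[3] = Y
Query 5: D[1] = R
Query 6: D[0] = W

Answer: R O B Y R W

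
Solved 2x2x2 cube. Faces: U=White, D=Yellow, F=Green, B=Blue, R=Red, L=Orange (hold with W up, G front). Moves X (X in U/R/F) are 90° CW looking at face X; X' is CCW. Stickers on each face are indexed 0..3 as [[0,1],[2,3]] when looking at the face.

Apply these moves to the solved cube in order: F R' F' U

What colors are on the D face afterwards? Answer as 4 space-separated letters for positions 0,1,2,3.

Answer: Y Y Y G

Derivation:
After move 1 (F): F=GGGG U=WWOO R=WRWR D=RRYY L=OYOY
After move 2 (R'): R=RRWW U=WBOB F=GWGO D=RGYG B=YBRB
After move 3 (F'): F=WOGG U=WBRW R=GRRW D=YYYG L=OBOO
After move 4 (U): U=RWWB F=GRGG R=YBRW B=OBRB L=WOOO
Query: D face = YYYG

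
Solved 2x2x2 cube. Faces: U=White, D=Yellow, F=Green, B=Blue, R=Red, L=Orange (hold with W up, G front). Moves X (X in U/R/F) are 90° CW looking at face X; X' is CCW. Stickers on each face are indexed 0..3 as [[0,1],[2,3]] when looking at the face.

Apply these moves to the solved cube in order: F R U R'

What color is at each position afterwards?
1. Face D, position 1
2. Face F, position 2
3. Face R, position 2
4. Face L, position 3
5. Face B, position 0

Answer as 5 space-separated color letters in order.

Answer: W G O Y B

Derivation:
After move 1 (F): F=GGGG U=WWOO R=WRWR D=RRYY L=OYOY
After move 2 (R): R=WWRR U=WGOG F=GRGY D=RBYB B=OBWB
After move 3 (U): U=OWGG F=WWGY R=OBRR B=OYWB L=GROY
After move 4 (R'): R=BROR U=OWGO F=WWGG D=RWYY B=BYBB
Query 1: D[1] = W
Query 2: F[2] = G
Query 3: R[2] = O
Query 4: L[3] = Y
Query 5: B[0] = B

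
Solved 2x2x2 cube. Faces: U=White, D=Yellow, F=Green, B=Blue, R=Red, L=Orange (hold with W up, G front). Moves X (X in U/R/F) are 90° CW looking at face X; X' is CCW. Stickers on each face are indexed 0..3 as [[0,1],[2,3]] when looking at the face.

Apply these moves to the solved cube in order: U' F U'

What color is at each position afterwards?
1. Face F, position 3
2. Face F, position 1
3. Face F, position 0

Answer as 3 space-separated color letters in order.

After move 1 (U'): U=WWWW F=OOGG R=GGRR B=RRBB L=BBOO
After move 2 (F): F=GOGO U=WWOB R=WGWR D=RGYY L=BYOY
After move 3 (U'): U=WBWO F=BYGO R=GOWR B=WGBB L=RROY
Query 1: F[3] = O
Query 2: F[1] = Y
Query 3: F[0] = B

Answer: O Y B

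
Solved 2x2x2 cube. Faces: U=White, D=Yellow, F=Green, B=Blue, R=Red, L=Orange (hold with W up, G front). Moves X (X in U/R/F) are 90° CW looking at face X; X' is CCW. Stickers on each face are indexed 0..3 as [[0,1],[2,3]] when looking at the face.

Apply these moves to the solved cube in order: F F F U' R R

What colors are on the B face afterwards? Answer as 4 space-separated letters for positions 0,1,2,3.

Answer: G R W B

Derivation:
After move 1 (F): F=GGGG U=WWOO R=WRWR D=RRYY L=OYOY
After move 2 (F): F=GGGG U=WWYY R=OROR D=WWYY L=OROR
After move 3 (F): F=GGGG U=WWRR R=YRYR D=OOYY L=OWOW
After move 4 (U'): U=WRWR F=OWGG R=GGYR B=YRBB L=BBOW
After move 5 (R): R=YGRG U=WWWG F=OOGY D=OBYY B=RRRB
After move 6 (R): R=RYGG U=WOWY F=OBGY D=ORYR B=GRWB
Query: B face = GRWB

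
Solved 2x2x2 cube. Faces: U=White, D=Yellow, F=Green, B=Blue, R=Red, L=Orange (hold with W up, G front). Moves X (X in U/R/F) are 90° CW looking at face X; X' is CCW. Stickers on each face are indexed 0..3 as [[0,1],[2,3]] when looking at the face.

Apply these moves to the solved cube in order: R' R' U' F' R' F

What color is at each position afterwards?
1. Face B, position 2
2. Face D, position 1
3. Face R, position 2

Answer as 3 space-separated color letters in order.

After move 1 (R'): R=RRRR U=WBWB F=GWGW D=YGYG B=YBYB
After move 2 (R'): R=RRRR U=WYWY F=GBGB D=YWYW B=GBGB
After move 3 (U'): U=YYWW F=OOGB R=GBRR B=RRGB L=GBOO
After move 4 (F'): F=OBOG U=YYGR R=WBYR D=BOYW L=GWOW
After move 5 (R'): R=BRWY U=YGGR F=OYOR D=BBYG B=WROB
After move 6 (F): F=OORY U=YGWW R=GRRY D=WBYG L=GBOB
Query 1: B[2] = O
Query 2: D[1] = B
Query 3: R[2] = R

Answer: O B R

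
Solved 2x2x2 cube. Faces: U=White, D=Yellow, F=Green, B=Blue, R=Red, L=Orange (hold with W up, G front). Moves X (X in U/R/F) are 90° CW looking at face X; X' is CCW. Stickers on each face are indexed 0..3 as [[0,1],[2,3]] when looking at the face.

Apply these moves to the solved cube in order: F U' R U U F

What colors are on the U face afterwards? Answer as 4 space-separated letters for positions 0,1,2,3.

After move 1 (F): F=GGGG U=WWOO R=WRWR D=RRYY L=OYOY
After move 2 (U'): U=WOWO F=OYGG R=GGWR B=WRBB L=BBOY
After move 3 (R): R=WGRG U=WYWG F=ORGY D=RBYW B=OROB
After move 4 (U): U=WWGY F=WGGY R=ORRG B=BBOB L=OROY
After move 5 (U): U=GWYW F=ORGY R=BBRG B=OROB L=WGOY
After move 6 (F): F=GOYR U=GWYG R=YBWG D=RBYW L=WROB
Query: U face = GWYG

Answer: G W Y G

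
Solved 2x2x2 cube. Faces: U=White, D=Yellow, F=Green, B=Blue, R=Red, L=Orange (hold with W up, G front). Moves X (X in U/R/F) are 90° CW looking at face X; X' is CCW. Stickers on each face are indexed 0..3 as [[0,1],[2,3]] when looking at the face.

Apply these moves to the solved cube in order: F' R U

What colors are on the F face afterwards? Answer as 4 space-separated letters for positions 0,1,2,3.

Answer: Y Y G Y

Derivation:
After move 1 (F'): F=GGGG U=WWRR R=YRYR D=OOYY L=OWOW
After move 2 (R): R=YYRR U=WGRG F=GOGY D=OBYB B=RBWB
After move 3 (U): U=RWGG F=YYGY R=RBRR B=OWWB L=GOOW
Query: F face = YYGY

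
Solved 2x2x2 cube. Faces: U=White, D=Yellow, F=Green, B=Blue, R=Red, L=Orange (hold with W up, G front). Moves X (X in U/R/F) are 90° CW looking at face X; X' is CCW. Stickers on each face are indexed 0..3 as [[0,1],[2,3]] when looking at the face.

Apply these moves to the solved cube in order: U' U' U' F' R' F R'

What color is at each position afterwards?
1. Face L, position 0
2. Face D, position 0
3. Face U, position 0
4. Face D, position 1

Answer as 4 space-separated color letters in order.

Answer: G Y W R

Derivation:
After move 1 (U'): U=WWWW F=OOGG R=GGRR B=RRBB L=BBOO
After move 2 (U'): U=WWWW F=BBGG R=OORR B=GGBB L=RROO
After move 3 (U'): U=WWWW F=RRGG R=BBRR B=OOBB L=GGOO
After move 4 (F'): F=RGRG U=WWBR R=YBYR D=GOYY L=GWOW
After move 5 (R'): R=BRYY U=WBBO F=RWRR D=GGYG B=YOOB
After move 6 (F): F=RRRW U=WBWW R=BROY D=YBYG L=GGOG
After move 7 (R'): R=RYBO U=WOWY F=RBRW D=YRYW B=GOBB
Query 1: L[0] = G
Query 2: D[0] = Y
Query 3: U[0] = W
Query 4: D[1] = R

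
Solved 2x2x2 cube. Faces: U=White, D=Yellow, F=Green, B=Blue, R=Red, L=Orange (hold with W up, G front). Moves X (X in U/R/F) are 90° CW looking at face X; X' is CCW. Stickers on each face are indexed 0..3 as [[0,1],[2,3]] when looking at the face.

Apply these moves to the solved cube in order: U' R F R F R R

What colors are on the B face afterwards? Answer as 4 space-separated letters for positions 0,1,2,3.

After move 1 (U'): U=WWWW F=OOGG R=GGRR B=RRBB L=BBOO
After move 2 (R): R=RGRG U=WOWG F=OYGY D=YBYR B=WRWB
After move 3 (F): F=GOYY U=WOOB R=WGGG D=RRYR L=BYOB
After move 4 (R): R=GWGG U=WOOY F=GRYR D=RWYW B=BROB
After move 5 (F): F=YGRR U=WOBY R=OWYG D=GGYW L=BROW
After move 6 (R): R=YOGW U=WGBR F=YGRW D=GOYB B=YROB
After move 7 (R): R=GYWO U=WGBW F=YORB D=GOYY B=RRGB
Query: B face = RRGB

Answer: R R G B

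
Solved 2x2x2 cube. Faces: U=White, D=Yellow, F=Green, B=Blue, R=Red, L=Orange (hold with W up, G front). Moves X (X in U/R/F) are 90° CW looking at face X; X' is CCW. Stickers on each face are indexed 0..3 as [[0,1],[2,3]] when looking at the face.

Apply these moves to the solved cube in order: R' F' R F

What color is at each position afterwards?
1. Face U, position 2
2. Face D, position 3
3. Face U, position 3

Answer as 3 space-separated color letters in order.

After move 1 (R'): R=RRRR U=WBWB F=GWGW D=YGYG B=YBYB
After move 2 (F'): F=WWGG U=WBRR R=GRYR D=OOYG L=OBOW
After move 3 (R): R=YGRR U=WWRG F=WOGG D=OYYY B=RBBB
After move 4 (F): F=GWGO U=WWWB R=RGGR D=RYYY L=OOOY
Query 1: U[2] = W
Query 2: D[3] = Y
Query 3: U[3] = B

Answer: W Y B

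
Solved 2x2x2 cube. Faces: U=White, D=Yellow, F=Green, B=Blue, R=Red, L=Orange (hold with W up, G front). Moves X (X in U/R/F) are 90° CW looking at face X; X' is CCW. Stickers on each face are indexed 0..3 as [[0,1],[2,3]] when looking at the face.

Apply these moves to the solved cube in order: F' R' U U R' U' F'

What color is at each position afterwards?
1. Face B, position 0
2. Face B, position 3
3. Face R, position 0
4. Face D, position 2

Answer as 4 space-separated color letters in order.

Answer: W B B Y

Derivation:
After move 1 (F'): F=GGGG U=WWRR R=YRYR D=OOYY L=OWOW
After move 2 (R'): R=RRYY U=WBRB F=GWGR D=OGYG B=YBOB
After move 3 (U): U=RWBB F=RRGR R=YBYY B=OWOB L=GWOW
After move 4 (U): U=BRBW F=YBGR R=OWYY B=GWOB L=RROW
After move 5 (R'): R=WYOY U=BOBG F=YRGW D=OBYR B=GWGB
After move 6 (U'): U=OGBB F=RRGW R=YROY B=WYGB L=GWOW
After move 7 (F'): F=RWRG U=OGYO R=BROY D=WWYR L=GBOB
Query 1: B[0] = W
Query 2: B[3] = B
Query 3: R[0] = B
Query 4: D[2] = Y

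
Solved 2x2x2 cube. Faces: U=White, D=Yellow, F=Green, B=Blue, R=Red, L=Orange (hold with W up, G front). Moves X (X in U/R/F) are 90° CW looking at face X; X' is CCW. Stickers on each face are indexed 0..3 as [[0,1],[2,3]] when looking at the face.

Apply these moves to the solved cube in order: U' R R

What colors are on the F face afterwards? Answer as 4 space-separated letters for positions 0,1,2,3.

Answer: O B G R

Derivation:
After move 1 (U'): U=WWWW F=OOGG R=GGRR B=RRBB L=BBOO
After move 2 (R): R=RGRG U=WOWG F=OYGY D=YBYR B=WRWB
After move 3 (R): R=RRGG U=WYWY F=OBGR D=YWYW B=GROB
Query: F face = OBGR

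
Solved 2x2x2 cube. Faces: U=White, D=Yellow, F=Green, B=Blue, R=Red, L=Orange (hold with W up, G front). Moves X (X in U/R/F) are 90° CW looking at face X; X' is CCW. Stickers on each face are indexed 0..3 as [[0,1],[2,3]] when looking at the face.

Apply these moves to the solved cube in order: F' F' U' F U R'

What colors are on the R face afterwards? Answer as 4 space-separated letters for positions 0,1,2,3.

Answer: R R O Y

Derivation:
After move 1 (F'): F=GGGG U=WWRR R=YRYR D=OOYY L=OWOW
After move 2 (F'): F=GGGG U=WWYY R=OROR D=WWYY L=OROR
After move 3 (U'): U=WYWY F=ORGG R=GGOR B=ORBB L=BBOR
After move 4 (F): F=GOGR U=WYRB R=WGYR D=OGYY L=BWOW
After move 5 (U): U=RWBY F=WGGR R=ORYR B=BWBB L=GOOW
After move 6 (R'): R=RROY U=RBBB F=WWGY D=OGYR B=YWGB
Query: R face = RROY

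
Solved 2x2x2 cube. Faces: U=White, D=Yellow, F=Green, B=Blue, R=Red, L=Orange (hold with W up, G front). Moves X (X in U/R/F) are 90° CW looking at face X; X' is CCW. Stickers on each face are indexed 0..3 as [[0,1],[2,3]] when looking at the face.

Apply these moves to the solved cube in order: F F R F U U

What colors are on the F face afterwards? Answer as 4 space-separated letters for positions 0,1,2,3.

After move 1 (F): F=GGGG U=WWOO R=WRWR D=RRYY L=OYOY
After move 2 (F): F=GGGG U=WWYY R=OROR D=WWYY L=OROR
After move 3 (R): R=OORR U=WGYG F=GWGY D=WBYB B=YBWB
After move 4 (F): F=GGYW U=WGRR R=YOGR D=ROYB L=OWOB
After move 5 (U): U=RWRG F=YOYW R=YBGR B=OWWB L=GGOB
After move 6 (U): U=RRGW F=YBYW R=OWGR B=GGWB L=YOOB
Query: F face = YBYW

Answer: Y B Y W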